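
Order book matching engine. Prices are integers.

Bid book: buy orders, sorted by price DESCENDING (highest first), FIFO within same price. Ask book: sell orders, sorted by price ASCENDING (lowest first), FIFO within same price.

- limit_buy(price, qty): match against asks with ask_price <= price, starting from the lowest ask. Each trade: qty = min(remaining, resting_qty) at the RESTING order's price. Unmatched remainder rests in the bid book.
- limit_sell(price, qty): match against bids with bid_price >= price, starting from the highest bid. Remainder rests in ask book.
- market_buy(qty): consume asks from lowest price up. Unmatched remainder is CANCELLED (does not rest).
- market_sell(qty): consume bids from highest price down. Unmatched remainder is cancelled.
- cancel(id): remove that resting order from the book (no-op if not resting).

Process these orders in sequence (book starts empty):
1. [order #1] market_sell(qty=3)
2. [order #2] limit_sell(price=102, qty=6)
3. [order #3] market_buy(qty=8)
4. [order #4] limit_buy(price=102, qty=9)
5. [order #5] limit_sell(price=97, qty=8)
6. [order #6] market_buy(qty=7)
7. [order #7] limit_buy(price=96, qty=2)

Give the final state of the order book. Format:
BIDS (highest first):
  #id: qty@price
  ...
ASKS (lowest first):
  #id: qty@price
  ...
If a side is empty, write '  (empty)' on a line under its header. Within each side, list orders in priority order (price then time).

Answer: BIDS (highest first):
  #4: 1@102
  #7: 2@96
ASKS (lowest first):
  (empty)

Derivation:
After op 1 [order #1] market_sell(qty=3): fills=none; bids=[-] asks=[-]
After op 2 [order #2] limit_sell(price=102, qty=6): fills=none; bids=[-] asks=[#2:6@102]
After op 3 [order #3] market_buy(qty=8): fills=#3x#2:6@102; bids=[-] asks=[-]
After op 4 [order #4] limit_buy(price=102, qty=9): fills=none; bids=[#4:9@102] asks=[-]
After op 5 [order #5] limit_sell(price=97, qty=8): fills=#4x#5:8@102; bids=[#4:1@102] asks=[-]
After op 6 [order #6] market_buy(qty=7): fills=none; bids=[#4:1@102] asks=[-]
After op 7 [order #7] limit_buy(price=96, qty=2): fills=none; bids=[#4:1@102 #7:2@96] asks=[-]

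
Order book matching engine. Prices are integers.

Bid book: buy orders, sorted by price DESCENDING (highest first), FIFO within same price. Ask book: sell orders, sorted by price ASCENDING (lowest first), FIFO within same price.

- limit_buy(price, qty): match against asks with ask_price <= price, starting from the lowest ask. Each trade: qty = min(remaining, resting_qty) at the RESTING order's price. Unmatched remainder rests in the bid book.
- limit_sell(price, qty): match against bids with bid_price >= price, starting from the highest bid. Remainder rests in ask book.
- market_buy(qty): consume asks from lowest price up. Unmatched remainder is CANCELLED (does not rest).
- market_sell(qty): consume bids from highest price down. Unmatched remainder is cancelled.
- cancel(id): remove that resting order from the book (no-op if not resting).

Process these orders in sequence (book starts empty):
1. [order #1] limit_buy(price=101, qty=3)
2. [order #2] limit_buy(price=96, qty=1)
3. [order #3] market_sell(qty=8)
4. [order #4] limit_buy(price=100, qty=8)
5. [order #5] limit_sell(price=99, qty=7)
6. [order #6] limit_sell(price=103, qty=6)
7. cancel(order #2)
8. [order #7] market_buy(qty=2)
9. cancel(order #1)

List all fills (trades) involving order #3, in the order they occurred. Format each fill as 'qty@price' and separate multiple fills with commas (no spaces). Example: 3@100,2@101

Answer: 3@101,1@96

Derivation:
After op 1 [order #1] limit_buy(price=101, qty=3): fills=none; bids=[#1:3@101] asks=[-]
After op 2 [order #2] limit_buy(price=96, qty=1): fills=none; bids=[#1:3@101 #2:1@96] asks=[-]
After op 3 [order #3] market_sell(qty=8): fills=#1x#3:3@101 #2x#3:1@96; bids=[-] asks=[-]
After op 4 [order #4] limit_buy(price=100, qty=8): fills=none; bids=[#4:8@100] asks=[-]
After op 5 [order #5] limit_sell(price=99, qty=7): fills=#4x#5:7@100; bids=[#4:1@100] asks=[-]
After op 6 [order #6] limit_sell(price=103, qty=6): fills=none; bids=[#4:1@100] asks=[#6:6@103]
After op 7 cancel(order #2): fills=none; bids=[#4:1@100] asks=[#6:6@103]
After op 8 [order #7] market_buy(qty=2): fills=#7x#6:2@103; bids=[#4:1@100] asks=[#6:4@103]
After op 9 cancel(order #1): fills=none; bids=[#4:1@100] asks=[#6:4@103]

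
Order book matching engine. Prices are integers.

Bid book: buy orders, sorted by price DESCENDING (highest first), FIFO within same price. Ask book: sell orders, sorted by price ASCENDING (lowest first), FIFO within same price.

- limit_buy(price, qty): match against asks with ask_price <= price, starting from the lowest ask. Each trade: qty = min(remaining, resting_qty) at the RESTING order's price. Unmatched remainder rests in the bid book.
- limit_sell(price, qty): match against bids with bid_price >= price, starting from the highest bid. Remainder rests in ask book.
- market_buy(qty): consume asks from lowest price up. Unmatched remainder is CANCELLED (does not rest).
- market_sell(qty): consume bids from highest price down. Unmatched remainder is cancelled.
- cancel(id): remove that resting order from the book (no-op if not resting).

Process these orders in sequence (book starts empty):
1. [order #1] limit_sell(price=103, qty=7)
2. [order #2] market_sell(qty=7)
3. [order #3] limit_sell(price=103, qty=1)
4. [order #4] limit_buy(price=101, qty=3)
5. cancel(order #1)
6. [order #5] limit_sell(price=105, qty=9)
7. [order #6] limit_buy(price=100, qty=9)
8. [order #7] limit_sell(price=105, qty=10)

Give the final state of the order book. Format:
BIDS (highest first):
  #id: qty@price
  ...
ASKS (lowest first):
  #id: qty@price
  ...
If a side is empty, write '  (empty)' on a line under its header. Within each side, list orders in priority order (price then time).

Answer: BIDS (highest first):
  #4: 3@101
  #6: 9@100
ASKS (lowest first):
  #3: 1@103
  #5: 9@105
  #7: 10@105

Derivation:
After op 1 [order #1] limit_sell(price=103, qty=7): fills=none; bids=[-] asks=[#1:7@103]
After op 2 [order #2] market_sell(qty=7): fills=none; bids=[-] asks=[#1:7@103]
After op 3 [order #3] limit_sell(price=103, qty=1): fills=none; bids=[-] asks=[#1:7@103 #3:1@103]
After op 4 [order #4] limit_buy(price=101, qty=3): fills=none; bids=[#4:3@101] asks=[#1:7@103 #3:1@103]
After op 5 cancel(order #1): fills=none; bids=[#4:3@101] asks=[#3:1@103]
After op 6 [order #5] limit_sell(price=105, qty=9): fills=none; bids=[#4:3@101] asks=[#3:1@103 #5:9@105]
After op 7 [order #6] limit_buy(price=100, qty=9): fills=none; bids=[#4:3@101 #6:9@100] asks=[#3:1@103 #5:9@105]
After op 8 [order #7] limit_sell(price=105, qty=10): fills=none; bids=[#4:3@101 #6:9@100] asks=[#3:1@103 #5:9@105 #7:10@105]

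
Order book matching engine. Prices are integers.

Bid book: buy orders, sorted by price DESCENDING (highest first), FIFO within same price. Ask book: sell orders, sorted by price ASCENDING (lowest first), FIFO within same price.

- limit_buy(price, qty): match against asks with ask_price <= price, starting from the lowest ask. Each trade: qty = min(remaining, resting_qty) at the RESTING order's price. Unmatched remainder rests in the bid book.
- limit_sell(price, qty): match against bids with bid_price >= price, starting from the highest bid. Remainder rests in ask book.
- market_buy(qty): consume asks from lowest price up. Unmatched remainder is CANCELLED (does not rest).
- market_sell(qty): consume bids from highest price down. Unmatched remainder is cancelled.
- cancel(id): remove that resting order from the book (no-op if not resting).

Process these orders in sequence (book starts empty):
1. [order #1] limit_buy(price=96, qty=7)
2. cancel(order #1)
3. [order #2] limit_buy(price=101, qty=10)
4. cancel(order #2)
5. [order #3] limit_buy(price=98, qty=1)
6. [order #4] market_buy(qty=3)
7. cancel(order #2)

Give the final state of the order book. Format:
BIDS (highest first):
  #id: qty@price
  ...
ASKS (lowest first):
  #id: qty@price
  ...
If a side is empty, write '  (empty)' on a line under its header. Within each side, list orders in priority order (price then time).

Answer: BIDS (highest first):
  #3: 1@98
ASKS (lowest first):
  (empty)

Derivation:
After op 1 [order #1] limit_buy(price=96, qty=7): fills=none; bids=[#1:7@96] asks=[-]
After op 2 cancel(order #1): fills=none; bids=[-] asks=[-]
After op 3 [order #2] limit_buy(price=101, qty=10): fills=none; bids=[#2:10@101] asks=[-]
After op 4 cancel(order #2): fills=none; bids=[-] asks=[-]
After op 5 [order #3] limit_buy(price=98, qty=1): fills=none; bids=[#3:1@98] asks=[-]
After op 6 [order #4] market_buy(qty=3): fills=none; bids=[#3:1@98] asks=[-]
After op 7 cancel(order #2): fills=none; bids=[#3:1@98] asks=[-]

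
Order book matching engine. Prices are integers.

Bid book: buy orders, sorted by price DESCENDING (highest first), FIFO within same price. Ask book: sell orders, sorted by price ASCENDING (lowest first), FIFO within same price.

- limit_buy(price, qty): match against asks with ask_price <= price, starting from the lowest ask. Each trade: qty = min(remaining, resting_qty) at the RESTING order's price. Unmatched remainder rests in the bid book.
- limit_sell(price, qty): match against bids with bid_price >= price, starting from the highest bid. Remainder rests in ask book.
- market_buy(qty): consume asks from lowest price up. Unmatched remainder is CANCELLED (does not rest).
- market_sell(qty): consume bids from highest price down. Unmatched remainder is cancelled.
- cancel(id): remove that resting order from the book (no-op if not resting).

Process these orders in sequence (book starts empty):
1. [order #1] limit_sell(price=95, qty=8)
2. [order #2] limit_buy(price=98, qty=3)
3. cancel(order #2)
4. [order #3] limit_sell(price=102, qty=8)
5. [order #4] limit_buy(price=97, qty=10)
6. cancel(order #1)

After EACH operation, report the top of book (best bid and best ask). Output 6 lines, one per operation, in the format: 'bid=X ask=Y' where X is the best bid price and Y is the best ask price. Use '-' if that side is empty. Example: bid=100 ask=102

Answer: bid=- ask=95
bid=- ask=95
bid=- ask=95
bid=- ask=95
bid=97 ask=102
bid=97 ask=102

Derivation:
After op 1 [order #1] limit_sell(price=95, qty=8): fills=none; bids=[-] asks=[#1:8@95]
After op 2 [order #2] limit_buy(price=98, qty=3): fills=#2x#1:3@95; bids=[-] asks=[#1:5@95]
After op 3 cancel(order #2): fills=none; bids=[-] asks=[#1:5@95]
After op 4 [order #3] limit_sell(price=102, qty=8): fills=none; bids=[-] asks=[#1:5@95 #3:8@102]
After op 5 [order #4] limit_buy(price=97, qty=10): fills=#4x#1:5@95; bids=[#4:5@97] asks=[#3:8@102]
After op 6 cancel(order #1): fills=none; bids=[#4:5@97] asks=[#3:8@102]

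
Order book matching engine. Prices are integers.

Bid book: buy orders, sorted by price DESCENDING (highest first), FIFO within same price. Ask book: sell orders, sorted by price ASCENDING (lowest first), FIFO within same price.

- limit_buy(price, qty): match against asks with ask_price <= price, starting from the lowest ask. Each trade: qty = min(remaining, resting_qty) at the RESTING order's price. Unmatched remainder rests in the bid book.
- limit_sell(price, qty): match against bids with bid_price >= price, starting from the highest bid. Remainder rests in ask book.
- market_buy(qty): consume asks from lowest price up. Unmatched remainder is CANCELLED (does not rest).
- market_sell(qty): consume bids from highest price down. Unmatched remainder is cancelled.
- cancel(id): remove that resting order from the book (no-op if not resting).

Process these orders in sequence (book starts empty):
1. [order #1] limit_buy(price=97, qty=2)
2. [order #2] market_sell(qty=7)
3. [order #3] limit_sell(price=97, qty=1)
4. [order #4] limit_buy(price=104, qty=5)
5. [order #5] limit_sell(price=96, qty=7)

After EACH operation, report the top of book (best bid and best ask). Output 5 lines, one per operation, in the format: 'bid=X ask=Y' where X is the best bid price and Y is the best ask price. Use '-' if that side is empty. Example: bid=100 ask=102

Answer: bid=97 ask=-
bid=- ask=-
bid=- ask=97
bid=104 ask=-
bid=- ask=96

Derivation:
After op 1 [order #1] limit_buy(price=97, qty=2): fills=none; bids=[#1:2@97] asks=[-]
After op 2 [order #2] market_sell(qty=7): fills=#1x#2:2@97; bids=[-] asks=[-]
After op 3 [order #3] limit_sell(price=97, qty=1): fills=none; bids=[-] asks=[#3:1@97]
After op 4 [order #4] limit_buy(price=104, qty=5): fills=#4x#3:1@97; bids=[#4:4@104] asks=[-]
After op 5 [order #5] limit_sell(price=96, qty=7): fills=#4x#5:4@104; bids=[-] asks=[#5:3@96]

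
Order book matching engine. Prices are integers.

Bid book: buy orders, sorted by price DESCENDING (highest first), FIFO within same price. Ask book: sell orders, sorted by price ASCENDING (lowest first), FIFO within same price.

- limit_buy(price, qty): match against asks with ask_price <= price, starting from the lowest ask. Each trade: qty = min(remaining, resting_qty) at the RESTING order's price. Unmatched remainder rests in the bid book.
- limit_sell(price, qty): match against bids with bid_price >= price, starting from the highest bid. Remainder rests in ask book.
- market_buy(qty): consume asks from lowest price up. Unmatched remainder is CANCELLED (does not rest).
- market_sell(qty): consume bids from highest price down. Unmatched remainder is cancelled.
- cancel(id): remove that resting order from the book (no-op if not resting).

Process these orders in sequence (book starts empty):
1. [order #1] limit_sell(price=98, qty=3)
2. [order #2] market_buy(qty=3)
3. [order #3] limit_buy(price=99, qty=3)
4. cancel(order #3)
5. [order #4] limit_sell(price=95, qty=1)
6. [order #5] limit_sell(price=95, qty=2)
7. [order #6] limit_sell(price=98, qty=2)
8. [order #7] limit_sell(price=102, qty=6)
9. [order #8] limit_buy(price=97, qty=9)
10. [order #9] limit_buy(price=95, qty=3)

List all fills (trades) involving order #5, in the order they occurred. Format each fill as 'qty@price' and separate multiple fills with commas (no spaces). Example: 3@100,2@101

Answer: 2@95

Derivation:
After op 1 [order #1] limit_sell(price=98, qty=3): fills=none; bids=[-] asks=[#1:3@98]
After op 2 [order #2] market_buy(qty=3): fills=#2x#1:3@98; bids=[-] asks=[-]
After op 3 [order #3] limit_buy(price=99, qty=3): fills=none; bids=[#3:3@99] asks=[-]
After op 4 cancel(order #3): fills=none; bids=[-] asks=[-]
After op 5 [order #4] limit_sell(price=95, qty=1): fills=none; bids=[-] asks=[#4:1@95]
After op 6 [order #5] limit_sell(price=95, qty=2): fills=none; bids=[-] asks=[#4:1@95 #5:2@95]
After op 7 [order #6] limit_sell(price=98, qty=2): fills=none; bids=[-] asks=[#4:1@95 #5:2@95 #6:2@98]
After op 8 [order #7] limit_sell(price=102, qty=6): fills=none; bids=[-] asks=[#4:1@95 #5:2@95 #6:2@98 #7:6@102]
After op 9 [order #8] limit_buy(price=97, qty=9): fills=#8x#4:1@95 #8x#5:2@95; bids=[#8:6@97] asks=[#6:2@98 #7:6@102]
After op 10 [order #9] limit_buy(price=95, qty=3): fills=none; bids=[#8:6@97 #9:3@95] asks=[#6:2@98 #7:6@102]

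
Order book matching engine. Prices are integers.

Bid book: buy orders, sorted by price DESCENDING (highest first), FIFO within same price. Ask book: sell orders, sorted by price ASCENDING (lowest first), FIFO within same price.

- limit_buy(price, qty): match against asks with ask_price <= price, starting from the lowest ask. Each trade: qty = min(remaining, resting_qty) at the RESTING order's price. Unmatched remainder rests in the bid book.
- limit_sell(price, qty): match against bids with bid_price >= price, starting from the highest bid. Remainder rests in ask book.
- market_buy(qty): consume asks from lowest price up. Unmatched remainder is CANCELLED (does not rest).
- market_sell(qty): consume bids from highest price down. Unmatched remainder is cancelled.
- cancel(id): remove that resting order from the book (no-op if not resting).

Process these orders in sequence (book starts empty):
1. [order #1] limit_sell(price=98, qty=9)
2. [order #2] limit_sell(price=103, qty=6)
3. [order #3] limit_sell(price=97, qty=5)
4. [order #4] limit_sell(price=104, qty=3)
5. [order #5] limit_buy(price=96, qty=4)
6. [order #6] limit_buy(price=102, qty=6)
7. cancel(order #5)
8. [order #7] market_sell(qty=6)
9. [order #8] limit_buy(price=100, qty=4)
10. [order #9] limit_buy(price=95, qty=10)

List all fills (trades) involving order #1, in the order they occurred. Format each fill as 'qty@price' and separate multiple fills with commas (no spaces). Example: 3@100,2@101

Answer: 1@98,4@98

Derivation:
After op 1 [order #1] limit_sell(price=98, qty=9): fills=none; bids=[-] asks=[#1:9@98]
After op 2 [order #2] limit_sell(price=103, qty=6): fills=none; bids=[-] asks=[#1:9@98 #2:6@103]
After op 3 [order #3] limit_sell(price=97, qty=5): fills=none; bids=[-] asks=[#3:5@97 #1:9@98 #2:6@103]
After op 4 [order #4] limit_sell(price=104, qty=3): fills=none; bids=[-] asks=[#3:5@97 #1:9@98 #2:6@103 #4:3@104]
After op 5 [order #5] limit_buy(price=96, qty=4): fills=none; bids=[#5:4@96] asks=[#3:5@97 #1:9@98 #2:6@103 #4:3@104]
After op 6 [order #6] limit_buy(price=102, qty=6): fills=#6x#3:5@97 #6x#1:1@98; bids=[#5:4@96] asks=[#1:8@98 #2:6@103 #4:3@104]
After op 7 cancel(order #5): fills=none; bids=[-] asks=[#1:8@98 #2:6@103 #4:3@104]
After op 8 [order #7] market_sell(qty=6): fills=none; bids=[-] asks=[#1:8@98 #2:6@103 #4:3@104]
After op 9 [order #8] limit_buy(price=100, qty=4): fills=#8x#1:4@98; bids=[-] asks=[#1:4@98 #2:6@103 #4:3@104]
After op 10 [order #9] limit_buy(price=95, qty=10): fills=none; bids=[#9:10@95] asks=[#1:4@98 #2:6@103 #4:3@104]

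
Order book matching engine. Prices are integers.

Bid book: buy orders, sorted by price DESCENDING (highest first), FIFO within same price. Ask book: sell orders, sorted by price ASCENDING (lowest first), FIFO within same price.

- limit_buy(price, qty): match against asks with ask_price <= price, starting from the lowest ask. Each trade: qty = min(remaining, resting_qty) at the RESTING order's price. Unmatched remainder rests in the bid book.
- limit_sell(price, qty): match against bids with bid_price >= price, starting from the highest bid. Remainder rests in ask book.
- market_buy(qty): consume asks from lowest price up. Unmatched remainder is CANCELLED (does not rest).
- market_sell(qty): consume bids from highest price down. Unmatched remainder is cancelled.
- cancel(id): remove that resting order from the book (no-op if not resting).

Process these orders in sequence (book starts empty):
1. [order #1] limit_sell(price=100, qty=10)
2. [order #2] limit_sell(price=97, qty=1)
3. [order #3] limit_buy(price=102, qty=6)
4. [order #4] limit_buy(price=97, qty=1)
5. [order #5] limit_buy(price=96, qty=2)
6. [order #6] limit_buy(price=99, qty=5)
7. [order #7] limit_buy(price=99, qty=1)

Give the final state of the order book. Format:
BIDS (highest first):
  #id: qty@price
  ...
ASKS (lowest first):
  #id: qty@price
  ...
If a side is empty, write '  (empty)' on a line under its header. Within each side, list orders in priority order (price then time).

Answer: BIDS (highest first):
  #6: 5@99
  #7: 1@99
  #4: 1@97
  #5: 2@96
ASKS (lowest first):
  #1: 5@100

Derivation:
After op 1 [order #1] limit_sell(price=100, qty=10): fills=none; bids=[-] asks=[#1:10@100]
After op 2 [order #2] limit_sell(price=97, qty=1): fills=none; bids=[-] asks=[#2:1@97 #1:10@100]
After op 3 [order #3] limit_buy(price=102, qty=6): fills=#3x#2:1@97 #3x#1:5@100; bids=[-] asks=[#1:5@100]
After op 4 [order #4] limit_buy(price=97, qty=1): fills=none; bids=[#4:1@97] asks=[#1:5@100]
After op 5 [order #5] limit_buy(price=96, qty=2): fills=none; bids=[#4:1@97 #5:2@96] asks=[#1:5@100]
After op 6 [order #6] limit_buy(price=99, qty=5): fills=none; bids=[#6:5@99 #4:1@97 #5:2@96] asks=[#1:5@100]
After op 7 [order #7] limit_buy(price=99, qty=1): fills=none; bids=[#6:5@99 #7:1@99 #4:1@97 #5:2@96] asks=[#1:5@100]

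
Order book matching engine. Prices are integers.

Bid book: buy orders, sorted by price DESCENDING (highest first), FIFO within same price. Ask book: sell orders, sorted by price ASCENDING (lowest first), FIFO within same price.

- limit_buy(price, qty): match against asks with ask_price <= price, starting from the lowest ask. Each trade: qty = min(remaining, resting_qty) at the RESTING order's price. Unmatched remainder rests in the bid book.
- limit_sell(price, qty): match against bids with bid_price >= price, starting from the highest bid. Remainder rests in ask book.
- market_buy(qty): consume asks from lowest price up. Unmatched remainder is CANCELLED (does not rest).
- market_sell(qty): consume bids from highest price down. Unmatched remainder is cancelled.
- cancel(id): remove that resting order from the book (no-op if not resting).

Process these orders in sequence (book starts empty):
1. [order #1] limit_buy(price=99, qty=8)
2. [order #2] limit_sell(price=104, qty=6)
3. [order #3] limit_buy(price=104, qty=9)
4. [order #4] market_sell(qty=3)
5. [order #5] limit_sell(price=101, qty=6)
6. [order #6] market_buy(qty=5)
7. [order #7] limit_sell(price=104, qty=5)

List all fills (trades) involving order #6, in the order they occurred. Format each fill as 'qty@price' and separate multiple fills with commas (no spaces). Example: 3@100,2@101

After op 1 [order #1] limit_buy(price=99, qty=8): fills=none; bids=[#1:8@99] asks=[-]
After op 2 [order #2] limit_sell(price=104, qty=6): fills=none; bids=[#1:8@99] asks=[#2:6@104]
After op 3 [order #3] limit_buy(price=104, qty=9): fills=#3x#2:6@104; bids=[#3:3@104 #1:8@99] asks=[-]
After op 4 [order #4] market_sell(qty=3): fills=#3x#4:3@104; bids=[#1:8@99] asks=[-]
After op 5 [order #5] limit_sell(price=101, qty=6): fills=none; bids=[#1:8@99] asks=[#5:6@101]
After op 6 [order #6] market_buy(qty=5): fills=#6x#5:5@101; bids=[#1:8@99] asks=[#5:1@101]
After op 7 [order #7] limit_sell(price=104, qty=5): fills=none; bids=[#1:8@99] asks=[#5:1@101 #7:5@104]

Answer: 5@101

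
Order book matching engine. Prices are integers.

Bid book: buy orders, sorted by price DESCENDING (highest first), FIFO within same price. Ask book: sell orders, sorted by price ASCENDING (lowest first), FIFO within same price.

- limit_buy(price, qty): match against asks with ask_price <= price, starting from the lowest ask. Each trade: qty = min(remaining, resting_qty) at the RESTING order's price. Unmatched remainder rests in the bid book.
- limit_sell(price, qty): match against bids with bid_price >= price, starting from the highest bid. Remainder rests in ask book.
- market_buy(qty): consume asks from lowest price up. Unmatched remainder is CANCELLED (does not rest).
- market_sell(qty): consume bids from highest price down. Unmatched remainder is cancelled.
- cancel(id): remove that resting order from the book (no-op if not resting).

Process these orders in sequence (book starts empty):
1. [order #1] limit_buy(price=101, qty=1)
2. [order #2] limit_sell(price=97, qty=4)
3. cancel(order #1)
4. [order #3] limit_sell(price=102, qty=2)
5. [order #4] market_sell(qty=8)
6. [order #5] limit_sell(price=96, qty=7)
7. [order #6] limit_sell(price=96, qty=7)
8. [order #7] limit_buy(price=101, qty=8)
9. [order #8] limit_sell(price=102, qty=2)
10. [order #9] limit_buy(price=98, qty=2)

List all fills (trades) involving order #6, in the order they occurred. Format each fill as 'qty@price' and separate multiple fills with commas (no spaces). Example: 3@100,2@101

After op 1 [order #1] limit_buy(price=101, qty=1): fills=none; bids=[#1:1@101] asks=[-]
After op 2 [order #2] limit_sell(price=97, qty=4): fills=#1x#2:1@101; bids=[-] asks=[#2:3@97]
After op 3 cancel(order #1): fills=none; bids=[-] asks=[#2:3@97]
After op 4 [order #3] limit_sell(price=102, qty=2): fills=none; bids=[-] asks=[#2:3@97 #3:2@102]
After op 5 [order #4] market_sell(qty=8): fills=none; bids=[-] asks=[#2:3@97 #3:2@102]
After op 6 [order #5] limit_sell(price=96, qty=7): fills=none; bids=[-] asks=[#5:7@96 #2:3@97 #3:2@102]
After op 7 [order #6] limit_sell(price=96, qty=7): fills=none; bids=[-] asks=[#5:7@96 #6:7@96 #2:3@97 #3:2@102]
After op 8 [order #7] limit_buy(price=101, qty=8): fills=#7x#5:7@96 #7x#6:1@96; bids=[-] asks=[#6:6@96 #2:3@97 #3:2@102]
After op 9 [order #8] limit_sell(price=102, qty=2): fills=none; bids=[-] asks=[#6:6@96 #2:3@97 #3:2@102 #8:2@102]
After op 10 [order #9] limit_buy(price=98, qty=2): fills=#9x#6:2@96; bids=[-] asks=[#6:4@96 #2:3@97 #3:2@102 #8:2@102]

Answer: 1@96,2@96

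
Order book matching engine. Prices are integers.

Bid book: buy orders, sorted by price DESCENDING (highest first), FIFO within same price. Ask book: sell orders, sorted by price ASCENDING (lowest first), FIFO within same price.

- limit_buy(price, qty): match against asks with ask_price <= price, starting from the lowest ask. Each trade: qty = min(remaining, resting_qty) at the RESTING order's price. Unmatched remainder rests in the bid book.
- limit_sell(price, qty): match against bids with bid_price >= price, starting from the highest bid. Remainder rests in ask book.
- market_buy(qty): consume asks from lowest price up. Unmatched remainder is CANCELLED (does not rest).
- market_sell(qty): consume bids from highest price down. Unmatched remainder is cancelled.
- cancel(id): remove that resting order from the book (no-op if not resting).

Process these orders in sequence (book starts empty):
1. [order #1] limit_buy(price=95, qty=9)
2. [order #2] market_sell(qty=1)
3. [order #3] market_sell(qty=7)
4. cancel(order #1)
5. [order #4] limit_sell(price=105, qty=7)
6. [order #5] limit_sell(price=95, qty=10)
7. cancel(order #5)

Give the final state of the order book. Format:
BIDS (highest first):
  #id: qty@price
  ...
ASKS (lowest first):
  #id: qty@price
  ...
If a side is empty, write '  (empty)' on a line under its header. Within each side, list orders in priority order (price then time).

After op 1 [order #1] limit_buy(price=95, qty=9): fills=none; bids=[#1:9@95] asks=[-]
After op 2 [order #2] market_sell(qty=1): fills=#1x#2:1@95; bids=[#1:8@95] asks=[-]
After op 3 [order #3] market_sell(qty=7): fills=#1x#3:7@95; bids=[#1:1@95] asks=[-]
After op 4 cancel(order #1): fills=none; bids=[-] asks=[-]
After op 5 [order #4] limit_sell(price=105, qty=7): fills=none; bids=[-] asks=[#4:7@105]
After op 6 [order #5] limit_sell(price=95, qty=10): fills=none; bids=[-] asks=[#5:10@95 #4:7@105]
After op 7 cancel(order #5): fills=none; bids=[-] asks=[#4:7@105]

Answer: BIDS (highest first):
  (empty)
ASKS (lowest first):
  #4: 7@105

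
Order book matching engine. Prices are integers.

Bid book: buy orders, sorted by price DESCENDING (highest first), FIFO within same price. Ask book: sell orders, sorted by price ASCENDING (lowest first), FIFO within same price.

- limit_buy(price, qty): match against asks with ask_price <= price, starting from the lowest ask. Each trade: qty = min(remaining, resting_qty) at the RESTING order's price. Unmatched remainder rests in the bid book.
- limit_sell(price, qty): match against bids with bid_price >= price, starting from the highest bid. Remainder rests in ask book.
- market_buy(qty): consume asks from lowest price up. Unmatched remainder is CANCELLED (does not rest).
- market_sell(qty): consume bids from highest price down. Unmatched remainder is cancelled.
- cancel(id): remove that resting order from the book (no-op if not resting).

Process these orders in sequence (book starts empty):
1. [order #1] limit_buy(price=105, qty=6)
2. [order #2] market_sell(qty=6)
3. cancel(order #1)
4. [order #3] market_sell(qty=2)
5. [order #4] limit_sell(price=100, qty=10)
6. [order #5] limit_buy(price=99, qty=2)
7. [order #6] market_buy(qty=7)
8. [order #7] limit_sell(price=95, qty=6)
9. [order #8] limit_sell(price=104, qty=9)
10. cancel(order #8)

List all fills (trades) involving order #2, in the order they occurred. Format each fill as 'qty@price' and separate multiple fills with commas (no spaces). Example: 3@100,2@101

Answer: 6@105

Derivation:
After op 1 [order #1] limit_buy(price=105, qty=6): fills=none; bids=[#1:6@105] asks=[-]
After op 2 [order #2] market_sell(qty=6): fills=#1x#2:6@105; bids=[-] asks=[-]
After op 3 cancel(order #1): fills=none; bids=[-] asks=[-]
After op 4 [order #3] market_sell(qty=2): fills=none; bids=[-] asks=[-]
After op 5 [order #4] limit_sell(price=100, qty=10): fills=none; bids=[-] asks=[#4:10@100]
After op 6 [order #5] limit_buy(price=99, qty=2): fills=none; bids=[#5:2@99] asks=[#4:10@100]
After op 7 [order #6] market_buy(qty=7): fills=#6x#4:7@100; bids=[#5:2@99] asks=[#4:3@100]
After op 8 [order #7] limit_sell(price=95, qty=6): fills=#5x#7:2@99; bids=[-] asks=[#7:4@95 #4:3@100]
After op 9 [order #8] limit_sell(price=104, qty=9): fills=none; bids=[-] asks=[#7:4@95 #4:3@100 #8:9@104]
After op 10 cancel(order #8): fills=none; bids=[-] asks=[#7:4@95 #4:3@100]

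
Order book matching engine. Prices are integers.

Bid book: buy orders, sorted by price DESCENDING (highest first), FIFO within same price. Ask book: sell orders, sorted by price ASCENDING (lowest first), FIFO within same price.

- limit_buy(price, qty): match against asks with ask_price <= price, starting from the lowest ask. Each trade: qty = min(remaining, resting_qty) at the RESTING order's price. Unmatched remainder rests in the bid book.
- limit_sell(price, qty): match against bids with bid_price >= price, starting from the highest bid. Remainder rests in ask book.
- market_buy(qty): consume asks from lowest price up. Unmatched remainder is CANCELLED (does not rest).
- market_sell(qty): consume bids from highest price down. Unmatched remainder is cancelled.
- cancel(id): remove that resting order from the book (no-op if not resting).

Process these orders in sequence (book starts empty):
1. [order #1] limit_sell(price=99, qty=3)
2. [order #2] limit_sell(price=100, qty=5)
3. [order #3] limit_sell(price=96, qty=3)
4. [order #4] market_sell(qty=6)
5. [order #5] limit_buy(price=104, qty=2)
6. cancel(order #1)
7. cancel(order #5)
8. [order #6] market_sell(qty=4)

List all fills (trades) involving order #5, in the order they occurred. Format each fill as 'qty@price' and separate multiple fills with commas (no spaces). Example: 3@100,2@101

Answer: 2@96

Derivation:
After op 1 [order #1] limit_sell(price=99, qty=3): fills=none; bids=[-] asks=[#1:3@99]
After op 2 [order #2] limit_sell(price=100, qty=5): fills=none; bids=[-] asks=[#1:3@99 #2:5@100]
After op 3 [order #3] limit_sell(price=96, qty=3): fills=none; bids=[-] asks=[#3:3@96 #1:3@99 #2:5@100]
After op 4 [order #4] market_sell(qty=6): fills=none; bids=[-] asks=[#3:3@96 #1:3@99 #2:5@100]
After op 5 [order #5] limit_buy(price=104, qty=2): fills=#5x#3:2@96; bids=[-] asks=[#3:1@96 #1:3@99 #2:5@100]
After op 6 cancel(order #1): fills=none; bids=[-] asks=[#3:1@96 #2:5@100]
After op 7 cancel(order #5): fills=none; bids=[-] asks=[#3:1@96 #2:5@100]
After op 8 [order #6] market_sell(qty=4): fills=none; bids=[-] asks=[#3:1@96 #2:5@100]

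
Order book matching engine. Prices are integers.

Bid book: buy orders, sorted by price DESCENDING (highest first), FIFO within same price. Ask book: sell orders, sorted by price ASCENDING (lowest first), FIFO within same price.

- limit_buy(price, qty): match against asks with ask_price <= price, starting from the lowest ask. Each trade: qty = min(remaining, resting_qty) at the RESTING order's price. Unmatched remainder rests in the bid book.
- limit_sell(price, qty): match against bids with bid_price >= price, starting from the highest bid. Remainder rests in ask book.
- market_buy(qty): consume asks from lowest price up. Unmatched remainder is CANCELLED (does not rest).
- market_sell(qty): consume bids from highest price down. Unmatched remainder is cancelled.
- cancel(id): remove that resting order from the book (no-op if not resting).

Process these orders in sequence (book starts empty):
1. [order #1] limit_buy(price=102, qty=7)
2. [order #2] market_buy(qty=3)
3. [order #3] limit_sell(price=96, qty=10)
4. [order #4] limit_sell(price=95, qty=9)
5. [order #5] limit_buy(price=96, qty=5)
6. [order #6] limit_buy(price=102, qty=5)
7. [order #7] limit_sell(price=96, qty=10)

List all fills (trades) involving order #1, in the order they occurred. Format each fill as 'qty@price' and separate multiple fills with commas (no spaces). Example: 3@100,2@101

After op 1 [order #1] limit_buy(price=102, qty=7): fills=none; bids=[#1:7@102] asks=[-]
After op 2 [order #2] market_buy(qty=3): fills=none; bids=[#1:7@102] asks=[-]
After op 3 [order #3] limit_sell(price=96, qty=10): fills=#1x#3:7@102; bids=[-] asks=[#3:3@96]
After op 4 [order #4] limit_sell(price=95, qty=9): fills=none; bids=[-] asks=[#4:9@95 #3:3@96]
After op 5 [order #5] limit_buy(price=96, qty=5): fills=#5x#4:5@95; bids=[-] asks=[#4:4@95 #3:3@96]
After op 6 [order #6] limit_buy(price=102, qty=5): fills=#6x#4:4@95 #6x#3:1@96; bids=[-] asks=[#3:2@96]
After op 7 [order #7] limit_sell(price=96, qty=10): fills=none; bids=[-] asks=[#3:2@96 #7:10@96]

Answer: 7@102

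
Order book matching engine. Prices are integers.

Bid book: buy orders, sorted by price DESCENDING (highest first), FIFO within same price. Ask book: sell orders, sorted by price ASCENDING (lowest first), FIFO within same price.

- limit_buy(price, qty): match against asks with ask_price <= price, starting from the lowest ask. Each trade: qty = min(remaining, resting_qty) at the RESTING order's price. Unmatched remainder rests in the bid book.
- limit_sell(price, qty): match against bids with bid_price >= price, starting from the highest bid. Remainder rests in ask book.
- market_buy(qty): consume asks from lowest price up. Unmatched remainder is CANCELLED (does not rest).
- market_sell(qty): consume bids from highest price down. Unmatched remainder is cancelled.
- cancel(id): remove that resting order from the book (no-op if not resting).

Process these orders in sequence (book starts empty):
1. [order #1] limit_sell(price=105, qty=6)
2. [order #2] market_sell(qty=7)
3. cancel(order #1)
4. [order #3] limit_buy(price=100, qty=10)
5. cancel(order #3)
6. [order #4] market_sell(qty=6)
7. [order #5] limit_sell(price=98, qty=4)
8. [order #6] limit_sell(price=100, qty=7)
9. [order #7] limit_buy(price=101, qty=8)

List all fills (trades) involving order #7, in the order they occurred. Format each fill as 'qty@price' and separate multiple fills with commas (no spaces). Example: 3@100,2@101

After op 1 [order #1] limit_sell(price=105, qty=6): fills=none; bids=[-] asks=[#1:6@105]
After op 2 [order #2] market_sell(qty=7): fills=none; bids=[-] asks=[#1:6@105]
After op 3 cancel(order #1): fills=none; bids=[-] asks=[-]
After op 4 [order #3] limit_buy(price=100, qty=10): fills=none; bids=[#3:10@100] asks=[-]
After op 5 cancel(order #3): fills=none; bids=[-] asks=[-]
After op 6 [order #4] market_sell(qty=6): fills=none; bids=[-] asks=[-]
After op 7 [order #5] limit_sell(price=98, qty=4): fills=none; bids=[-] asks=[#5:4@98]
After op 8 [order #6] limit_sell(price=100, qty=7): fills=none; bids=[-] asks=[#5:4@98 #6:7@100]
After op 9 [order #7] limit_buy(price=101, qty=8): fills=#7x#5:4@98 #7x#6:4@100; bids=[-] asks=[#6:3@100]

Answer: 4@98,4@100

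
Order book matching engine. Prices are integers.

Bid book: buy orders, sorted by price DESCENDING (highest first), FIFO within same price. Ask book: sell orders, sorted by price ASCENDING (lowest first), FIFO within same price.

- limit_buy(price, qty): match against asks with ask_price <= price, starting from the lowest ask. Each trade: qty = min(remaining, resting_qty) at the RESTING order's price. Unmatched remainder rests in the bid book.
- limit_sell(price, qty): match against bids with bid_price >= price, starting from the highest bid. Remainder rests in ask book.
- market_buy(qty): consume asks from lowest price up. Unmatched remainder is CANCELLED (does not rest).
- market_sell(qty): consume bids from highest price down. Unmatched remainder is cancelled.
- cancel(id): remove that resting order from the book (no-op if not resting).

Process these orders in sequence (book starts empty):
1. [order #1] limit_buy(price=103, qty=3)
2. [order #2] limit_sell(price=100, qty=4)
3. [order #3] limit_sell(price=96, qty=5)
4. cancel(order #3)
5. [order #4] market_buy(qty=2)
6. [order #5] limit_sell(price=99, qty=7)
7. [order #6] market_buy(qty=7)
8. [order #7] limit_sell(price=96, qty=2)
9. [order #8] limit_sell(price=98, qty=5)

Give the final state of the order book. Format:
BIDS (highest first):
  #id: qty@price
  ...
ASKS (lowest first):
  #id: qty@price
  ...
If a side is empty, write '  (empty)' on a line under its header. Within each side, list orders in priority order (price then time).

Answer: BIDS (highest first):
  (empty)
ASKS (lowest first):
  #7: 2@96
  #8: 5@98

Derivation:
After op 1 [order #1] limit_buy(price=103, qty=3): fills=none; bids=[#1:3@103] asks=[-]
After op 2 [order #2] limit_sell(price=100, qty=4): fills=#1x#2:3@103; bids=[-] asks=[#2:1@100]
After op 3 [order #3] limit_sell(price=96, qty=5): fills=none; bids=[-] asks=[#3:5@96 #2:1@100]
After op 4 cancel(order #3): fills=none; bids=[-] asks=[#2:1@100]
After op 5 [order #4] market_buy(qty=2): fills=#4x#2:1@100; bids=[-] asks=[-]
After op 6 [order #5] limit_sell(price=99, qty=7): fills=none; bids=[-] asks=[#5:7@99]
After op 7 [order #6] market_buy(qty=7): fills=#6x#5:7@99; bids=[-] asks=[-]
After op 8 [order #7] limit_sell(price=96, qty=2): fills=none; bids=[-] asks=[#7:2@96]
After op 9 [order #8] limit_sell(price=98, qty=5): fills=none; bids=[-] asks=[#7:2@96 #8:5@98]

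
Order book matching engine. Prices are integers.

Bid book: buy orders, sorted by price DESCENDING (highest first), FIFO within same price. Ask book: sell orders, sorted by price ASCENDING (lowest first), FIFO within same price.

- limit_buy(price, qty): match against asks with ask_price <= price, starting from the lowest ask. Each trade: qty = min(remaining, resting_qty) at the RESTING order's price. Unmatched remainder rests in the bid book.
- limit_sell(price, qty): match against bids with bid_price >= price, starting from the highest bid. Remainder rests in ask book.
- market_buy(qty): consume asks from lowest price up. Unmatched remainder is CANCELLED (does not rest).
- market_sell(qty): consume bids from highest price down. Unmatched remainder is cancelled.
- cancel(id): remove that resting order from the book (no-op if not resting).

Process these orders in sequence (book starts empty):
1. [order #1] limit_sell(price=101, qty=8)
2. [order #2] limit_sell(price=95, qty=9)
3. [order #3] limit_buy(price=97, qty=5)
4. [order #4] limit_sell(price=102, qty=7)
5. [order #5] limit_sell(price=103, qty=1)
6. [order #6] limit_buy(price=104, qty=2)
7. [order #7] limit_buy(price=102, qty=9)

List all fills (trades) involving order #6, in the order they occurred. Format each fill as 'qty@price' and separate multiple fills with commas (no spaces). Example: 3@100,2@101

Answer: 2@95

Derivation:
After op 1 [order #1] limit_sell(price=101, qty=8): fills=none; bids=[-] asks=[#1:8@101]
After op 2 [order #2] limit_sell(price=95, qty=9): fills=none; bids=[-] asks=[#2:9@95 #1:8@101]
After op 3 [order #3] limit_buy(price=97, qty=5): fills=#3x#2:5@95; bids=[-] asks=[#2:4@95 #1:8@101]
After op 4 [order #4] limit_sell(price=102, qty=7): fills=none; bids=[-] asks=[#2:4@95 #1:8@101 #4:7@102]
After op 5 [order #5] limit_sell(price=103, qty=1): fills=none; bids=[-] asks=[#2:4@95 #1:8@101 #4:7@102 #5:1@103]
After op 6 [order #6] limit_buy(price=104, qty=2): fills=#6x#2:2@95; bids=[-] asks=[#2:2@95 #1:8@101 #4:7@102 #5:1@103]
After op 7 [order #7] limit_buy(price=102, qty=9): fills=#7x#2:2@95 #7x#1:7@101; bids=[-] asks=[#1:1@101 #4:7@102 #5:1@103]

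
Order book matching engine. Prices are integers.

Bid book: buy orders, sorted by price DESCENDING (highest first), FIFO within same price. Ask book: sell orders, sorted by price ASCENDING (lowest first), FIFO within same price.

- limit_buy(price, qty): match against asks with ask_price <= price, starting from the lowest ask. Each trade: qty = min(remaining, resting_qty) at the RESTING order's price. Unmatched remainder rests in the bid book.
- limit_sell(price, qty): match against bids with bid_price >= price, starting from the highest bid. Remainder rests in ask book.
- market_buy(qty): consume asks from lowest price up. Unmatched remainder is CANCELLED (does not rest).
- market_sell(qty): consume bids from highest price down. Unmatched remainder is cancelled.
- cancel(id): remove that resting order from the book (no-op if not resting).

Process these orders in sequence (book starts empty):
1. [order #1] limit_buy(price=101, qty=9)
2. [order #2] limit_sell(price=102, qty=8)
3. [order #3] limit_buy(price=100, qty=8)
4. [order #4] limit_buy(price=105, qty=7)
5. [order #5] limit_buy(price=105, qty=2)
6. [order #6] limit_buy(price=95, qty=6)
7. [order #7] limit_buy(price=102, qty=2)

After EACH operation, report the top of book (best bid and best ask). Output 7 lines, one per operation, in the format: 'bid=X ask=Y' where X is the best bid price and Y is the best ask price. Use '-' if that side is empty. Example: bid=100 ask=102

Answer: bid=101 ask=-
bid=101 ask=102
bid=101 ask=102
bid=101 ask=102
bid=105 ask=-
bid=105 ask=-
bid=105 ask=-

Derivation:
After op 1 [order #1] limit_buy(price=101, qty=9): fills=none; bids=[#1:9@101] asks=[-]
After op 2 [order #2] limit_sell(price=102, qty=8): fills=none; bids=[#1:9@101] asks=[#2:8@102]
After op 3 [order #3] limit_buy(price=100, qty=8): fills=none; bids=[#1:9@101 #3:8@100] asks=[#2:8@102]
After op 4 [order #4] limit_buy(price=105, qty=7): fills=#4x#2:7@102; bids=[#1:9@101 #3:8@100] asks=[#2:1@102]
After op 5 [order #5] limit_buy(price=105, qty=2): fills=#5x#2:1@102; bids=[#5:1@105 #1:9@101 #3:8@100] asks=[-]
After op 6 [order #6] limit_buy(price=95, qty=6): fills=none; bids=[#5:1@105 #1:9@101 #3:8@100 #6:6@95] asks=[-]
After op 7 [order #7] limit_buy(price=102, qty=2): fills=none; bids=[#5:1@105 #7:2@102 #1:9@101 #3:8@100 #6:6@95] asks=[-]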